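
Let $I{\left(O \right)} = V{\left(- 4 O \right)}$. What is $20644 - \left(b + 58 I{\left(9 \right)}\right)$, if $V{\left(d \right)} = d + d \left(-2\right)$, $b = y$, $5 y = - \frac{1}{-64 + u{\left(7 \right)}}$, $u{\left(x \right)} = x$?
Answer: $\frac{5288459}{285} \approx 18556.0$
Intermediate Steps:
$y = \frac{1}{285}$ ($y = \frac{\left(-1\right) \frac{1}{-64 + 7}}{5} = \frac{\left(-1\right) \frac{1}{-57}}{5} = \frac{\left(-1\right) \left(- \frac{1}{57}\right)}{5} = \frac{1}{5} \cdot \frac{1}{57} = \frac{1}{285} \approx 0.0035088$)
$b = \frac{1}{285} \approx 0.0035088$
$V{\left(d \right)} = - d$ ($V{\left(d \right)} = d - 2 d = - d$)
$I{\left(O \right)} = 4 O$ ($I{\left(O \right)} = - \left(-4\right) O = 4 O$)
$20644 - \left(b + 58 I{\left(9 \right)}\right) = 20644 - \left(\frac{1}{285} + 58 \cdot 4 \cdot 9\right) = 20644 - \left(\frac{1}{285} + 58 \cdot 36\right) = 20644 - \left(\frac{1}{285} + 2088\right) = 20644 - \frac{595081}{285} = \frac{5288459}{285}$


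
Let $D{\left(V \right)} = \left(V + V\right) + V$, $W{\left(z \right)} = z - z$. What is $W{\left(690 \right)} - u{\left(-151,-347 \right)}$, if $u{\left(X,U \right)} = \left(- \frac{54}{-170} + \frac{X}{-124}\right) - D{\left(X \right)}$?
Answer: $- \frac{4790803}{10540} \approx -454.54$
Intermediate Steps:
$W{\left(z \right)} = 0$
$D{\left(V \right)} = 3 V$ ($D{\left(V \right)} = 2 V + V = 3 V$)
$u{\left(X,U \right)} = \frac{27}{85} - \frac{373 X}{124}$ ($u{\left(X,U \right)} = \left(- \frac{54}{-170} + \frac{X}{-124}\right) - 3 X = \left(\left(-54\right) \left(- \frac{1}{170}\right) + X \left(- \frac{1}{124}\right)\right) - 3 X = \left(\frac{27}{85} - \frac{X}{124}\right) - 3 X = \frac{27}{85} - \frac{373 X}{124}$)
$W{\left(690 \right)} - u{\left(-151,-347 \right)} = 0 - \left(\frac{27}{85} - - \frac{56323}{124}\right) = 0 - \left(\frac{27}{85} + \frac{56323}{124}\right) = 0 - \frac{4790803}{10540} = - \frac{4790803}{10540}$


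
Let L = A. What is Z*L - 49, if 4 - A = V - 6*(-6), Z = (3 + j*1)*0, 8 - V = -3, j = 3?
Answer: -49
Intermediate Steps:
V = 11 (V = 8 - 1*(-3) = 8 + 3 = 11)
Z = 0 (Z = (3 + 3*1)*0 = (3 + 3)*0 = 6*0 = 0)
A = -43 (A = 4 - (11 - 6*(-6)) = 4 - (11 + 36) = 4 - 1*47 = 4 - 47 = -43)
L = -43
Z*L - 49 = 0*(-43) - 49 = 0 - 49 = -49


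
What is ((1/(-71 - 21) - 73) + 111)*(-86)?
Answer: -150285/46 ≈ -3267.1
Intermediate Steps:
((1/(-71 - 21) - 73) + 111)*(-86) = ((1/(-92) - 73) + 111)*(-86) = ((-1/92 - 73) + 111)*(-86) = (-6717/92 + 111)*(-86) = (3495/92)*(-86) = -150285/46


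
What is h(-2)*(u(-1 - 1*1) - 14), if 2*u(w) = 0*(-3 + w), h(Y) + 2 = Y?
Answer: 56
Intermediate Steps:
h(Y) = -2 + Y
u(w) = 0 (u(w) = (0*(-3 + w))/2 = (1/2)*0 = 0)
h(-2)*(u(-1 - 1*1) - 14) = (-2 - 2)*(0 - 14) = -4*(-14) = 56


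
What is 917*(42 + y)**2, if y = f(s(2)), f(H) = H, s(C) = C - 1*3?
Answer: 1541477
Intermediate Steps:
s(C) = -3 + C (s(C) = C - 3 = -3 + C)
y = -1 (y = -3 + 2 = -1)
917*(42 + y)**2 = 917*(42 - 1)**2 = 917*41**2 = 917*1681 = 1541477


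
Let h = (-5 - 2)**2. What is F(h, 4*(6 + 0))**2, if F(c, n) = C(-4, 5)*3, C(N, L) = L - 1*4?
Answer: 9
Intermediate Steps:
C(N, L) = -4 + L (C(N, L) = L - 4 = -4 + L)
h = 49 (h = (-7)**2 = 49)
F(c, n) = 3 (F(c, n) = (-4 + 5)*3 = 1*3 = 3)
F(h, 4*(6 + 0))**2 = 3**2 = 9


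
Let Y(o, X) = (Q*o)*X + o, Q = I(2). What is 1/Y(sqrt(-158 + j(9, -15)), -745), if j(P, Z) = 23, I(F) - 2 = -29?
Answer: -I*sqrt(15)/905220 ≈ -4.2785e-6*I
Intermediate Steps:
I(F) = -27 (I(F) = 2 - 29 = -27)
Q = -27
Y(o, X) = o - 27*X*o (Y(o, X) = (-27*o)*X + o = -27*X*o + o = o - 27*X*o)
1/Y(sqrt(-158 + j(9, -15)), -745) = 1/(sqrt(-158 + 23)*(1 - 27*(-745))) = 1/(sqrt(-135)*(1 + 20115)) = 1/((3*I*sqrt(15))*20116) = 1/(60348*I*sqrt(15)) = -I*sqrt(15)/905220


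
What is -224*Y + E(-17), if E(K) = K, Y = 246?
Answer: -55121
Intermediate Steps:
-224*Y + E(-17) = -224*246 - 17 = -55104 - 17 = -55121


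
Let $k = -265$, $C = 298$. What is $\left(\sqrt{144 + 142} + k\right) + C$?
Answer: $33 + \sqrt{286} \approx 49.912$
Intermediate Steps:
$\left(\sqrt{144 + 142} + k\right) + C = \left(\sqrt{144 + 142} - 265\right) + 298 = \left(\sqrt{286} - 265\right) + 298 = \left(-265 + \sqrt{286}\right) + 298 = 33 + \sqrt{286}$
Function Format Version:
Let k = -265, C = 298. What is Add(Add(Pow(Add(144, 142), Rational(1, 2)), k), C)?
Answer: Add(33, Pow(286, Rational(1, 2))) ≈ 49.912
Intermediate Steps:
Add(Add(Pow(Add(144, 142), Rational(1, 2)), k), C) = Add(Add(Pow(Add(144, 142), Rational(1, 2)), -265), 298) = Add(Add(Pow(286, Rational(1, 2)), -265), 298) = Add(Add(-265, Pow(286, Rational(1, 2))), 298) = Add(33, Pow(286, Rational(1, 2)))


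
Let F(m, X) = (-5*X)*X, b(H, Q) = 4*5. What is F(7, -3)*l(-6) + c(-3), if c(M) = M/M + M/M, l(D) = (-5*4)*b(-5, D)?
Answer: 18002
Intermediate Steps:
b(H, Q) = 20
F(m, X) = -5*X²
l(D) = -400 (l(D) = -5*4*20 = -20*20 = -400)
c(M) = 2 (c(M) = 1 + 1 = 2)
F(7, -3)*l(-6) + c(-3) = -5*(-3)²*(-400) + 2 = -5*9*(-400) + 2 = -45*(-400) + 2 = 18000 + 2 = 18002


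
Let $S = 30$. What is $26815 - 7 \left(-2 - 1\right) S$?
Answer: $27445$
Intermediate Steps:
$26815 - 7 \left(-2 - 1\right) S = 26815 - 7 \left(-2 - 1\right) 30 = 26815 - 7 \left(\left(-3\right) 30\right) = 26815 - 7 \left(-90\right) = 26815 - -630 = 26815 + 630 = 27445$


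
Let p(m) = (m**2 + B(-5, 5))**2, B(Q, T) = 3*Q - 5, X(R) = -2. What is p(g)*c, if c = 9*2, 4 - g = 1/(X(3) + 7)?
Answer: 347778/625 ≈ 556.44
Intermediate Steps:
g = 19/5 (g = 4 - 1/(-2 + 7) = 4 - 1/5 = 19/5 ≈ 3.8000)
c = 18
B(Q, T) = -5 + 3*Q
p(m) = (-20 + m**2)**2 (p(m) = (m**2 + (-5 + 3*(-5)))**2 = (m**2 + (-5 - 15))**2 = (m**2 - 20)**2 = (-20 + m**2)**2)
p(g)*c = (-20 + (19/5)**2)**2*18 = (-20 + 361/25)**2*18 = (-139/25)**2*18 = (19321/625)*18 = 347778/625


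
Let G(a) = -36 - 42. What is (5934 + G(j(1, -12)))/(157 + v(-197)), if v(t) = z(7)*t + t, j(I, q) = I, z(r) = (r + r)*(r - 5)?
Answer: -488/463 ≈ -1.0540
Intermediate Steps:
z(r) = 2*r*(-5 + r) (z(r) = (2*r)*(-5 + r) = 2*r*(-5 + r))
G(a) = -78
v(t) = 29*t (v(t) = (2*7*(-5 + 7))*t + t = (2*7*2)*t + t = 28*t + t = 29*t)
(5934 + G(j(1, -12)))/(157 + v(-197)) = (5934 - 78)/(157 + 29*(-197)) = 5856/(157 - 5713) = 5856/(-5556) = 5856*(-1/5556) = -488/463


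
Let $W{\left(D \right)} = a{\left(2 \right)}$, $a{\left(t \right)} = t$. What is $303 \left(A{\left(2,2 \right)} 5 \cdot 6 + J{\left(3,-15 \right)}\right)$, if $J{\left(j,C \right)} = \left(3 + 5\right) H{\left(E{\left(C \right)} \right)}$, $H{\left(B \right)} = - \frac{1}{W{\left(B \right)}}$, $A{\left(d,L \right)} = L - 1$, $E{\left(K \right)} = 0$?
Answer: $7878$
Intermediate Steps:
$W{\left(D \right)} = 2$
$A{\left(d,L \right)} = -1 + L$
$H{\left(B \right)} = - \frac{1}{2}$
$J{\left(j,C \right)} = -4$ ($J{\left(j,C \right)} = \left(3 + 5\right) \left(- \frac{1}{2}\right) = 8 \left(- \frac{1}{2}\right) = -4$)
$303 \left(A{\left(2,2 \right)} 5 \cdot 6 + J{\left(3,-15 \right)}\right) = 303 \left(\left(-1 + 2\right) 5 \cdot 6 - 4\right) = 303 \left(1 \cdot 5 \cdot 6 - 4\right) = 303 \left(5 \cdot 6 - 4\right) = 303 \left(30 - 4\right) = 303 \cdot 26 = 7878$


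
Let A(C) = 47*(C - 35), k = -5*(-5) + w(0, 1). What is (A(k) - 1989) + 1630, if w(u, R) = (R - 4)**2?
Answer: -406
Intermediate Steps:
w(u, R) = (-4 + R)**2
k = 34 (k = -5*(-5) + (-4 + 1)**2 = 25 + (-3)**2 = 25 + 9 = 34)
A(C) = -1645 + 47*C (A(C) = 47*(-35 + C) = -1645 + 47*C)
(A(k) - 1989) + 1630 = ((-1645 + 47*34) - 1989) + 1630 = ((-1645 + 1598) - 1989) + 1630 = (-47 - 1989) + 1630 = -2036 + 1630 = -406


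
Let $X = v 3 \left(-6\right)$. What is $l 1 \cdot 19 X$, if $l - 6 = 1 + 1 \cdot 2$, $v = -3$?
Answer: $9234$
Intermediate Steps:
$l = 9$ ($l = 6 + \left(1 + 1 \cdot 2\right) = 6 + \left(1 + 2\right) = 6 + 3 = 9$)
$X = 54$ ($X = \left(-3\right) 3 \left(-6\right) = \left(-9\right) \left(-6\right) = 54$)
$l 1 \cdot 19 X = 9 \cdot 1 \cdot 19 \cdot 54 = 9 \cdot 19 \cdot 54 = 171 \cdot 54 = 9234$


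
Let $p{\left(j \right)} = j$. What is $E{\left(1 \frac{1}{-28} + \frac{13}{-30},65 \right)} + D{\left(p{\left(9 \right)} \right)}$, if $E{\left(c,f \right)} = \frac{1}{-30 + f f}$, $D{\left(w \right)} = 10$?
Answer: $\frac{41951}{4195} \approx 10.0$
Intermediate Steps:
$E{\left(c,f \right)} = \frac{1}{-30 + f^{2}}$
$E{\left(1 \frac{1}{-28} + \frac{13}{-30},65 \right)} + D{\left(p{\left(9 \right)} \right)} = \frac{1}{-30 + 65^{2}} + 10 = \frac{1}{-30 + 4225} + 10 = \frac{1}{4195} + 10 = \frac{41951}{4195}$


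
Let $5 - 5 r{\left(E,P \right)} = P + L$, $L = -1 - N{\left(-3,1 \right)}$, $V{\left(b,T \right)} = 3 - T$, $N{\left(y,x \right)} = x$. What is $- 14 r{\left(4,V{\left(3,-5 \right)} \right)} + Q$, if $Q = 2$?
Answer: $\frac{24}{5} \approx 4.8$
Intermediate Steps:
$L = -2$ ($L = -1 - 1 = -2$)
$r{\left(E,P \right)} = \frac{7}{5} - \frac{P}{5}$ ($r{\left(E,P \right)} = 1 - \frac{P - 2}{5} = 1 - \frac{-2 + P}{5} = 1 - \left(- \frac{2}{5} + \frac{P}{5}\right) = \frac{7}{5} - \frac{P}{5}$)
$- 14 r{\left(4,V{\left(3,-5 \right)} \right)} + Q = - 14 \left(\frac{7}{5} - \frac{3 - -5}{5}\right) + 2 = - 14 \left(\frac{7}{5} - \frac{3 + 5}{5}\right) + 2 = - 14 \left(\frac{7}{5} - \frac{8}{5}\right) + 2 = \left(-14\right) \left(- \frac{1}{5}\right) + 2 = \frac{14}{5} + 2 = \frac{24}{5}$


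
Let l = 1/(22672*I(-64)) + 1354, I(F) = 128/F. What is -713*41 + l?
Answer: -1264145377/45344 ≈ -27879.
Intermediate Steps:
l = 61395775/45344 (l = 1/(22672*((128/(-64)))) + 1354 = 1/(22672*((128*(-1/64)))) + 1354 = (1/22672)/(-2) + 1354 = (1/22672)*(-½) + 1354 = -1/45344 + 1354 = 61395775/45344 ≈ 1354.0)
-713*41 + l = -713*41 + 61395775/45344 = -29233 + 61395775/45344 = -1264145377/45344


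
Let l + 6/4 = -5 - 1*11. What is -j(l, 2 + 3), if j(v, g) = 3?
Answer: -3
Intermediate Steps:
l = -35/2 (l = -3/2 + (-5 - 1*11) = -3/2 + (-5 - 11) = -3/2 - 16 = -35/2 ≈ -17.500)
-j(l, 2 + 3) = -1*3 = -3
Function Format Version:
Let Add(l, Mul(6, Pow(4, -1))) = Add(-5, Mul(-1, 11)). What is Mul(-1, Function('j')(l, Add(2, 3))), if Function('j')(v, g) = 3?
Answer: -3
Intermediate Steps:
l = Rational(-35, 2) (l = Add(Rational(-3, 2), Add(-5, Mul(-1, 11))) = Add(Rational(-3, 2), Add(-5, -11)) = Add(Rational(-3, 2), -16) = Rational(-35, 2) ≈ -17.500)
Mul(-1, Function('j')(l, Add(2, 3))) = Mul(-1, 3) = -3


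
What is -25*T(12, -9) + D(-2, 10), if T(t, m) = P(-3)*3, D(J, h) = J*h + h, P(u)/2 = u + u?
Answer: 890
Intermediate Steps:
P(u) = 4*u (P(u) = 2*(u + u) = 2*(2*u) = 4*u)
D(J, h) = h + J*h
T(t, m) = -36 (T(t, m) = (4*(-3))*3 = -12*3 = -36)
-25*T(12, -9) + D(-2, 10) = -25*(-36) + 10*(1 - 2) = 900 + 10*(-1) = 900 - 10 = 890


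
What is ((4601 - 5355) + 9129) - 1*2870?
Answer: 5505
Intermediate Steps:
((4601 - 5355) + 9129) - 1*2870 = (-754 + 9129) - 2870 = 8375 - 2870 = 5505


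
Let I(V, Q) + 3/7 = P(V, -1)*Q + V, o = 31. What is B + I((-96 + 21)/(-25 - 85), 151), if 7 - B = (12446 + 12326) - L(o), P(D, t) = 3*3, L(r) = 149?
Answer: -3581539/154 ≈ -23257.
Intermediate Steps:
P(D, t) = 9
I(V, Q) = -3/7 + V + 9*Q (I(V, Q) = -3/7 + (9*Q + V) = -3/7 + (V + 9*Q) = -3/7 + V + 9*Q)
B = -24616 (B = 7 - ((12446 + 12326) - 1*149) = 7 - (24772 - 149) = 7 - 1*24623 = 7 - 24623 = -24616)
B + I((-96 + 21)/(-25 - 85), 151) = -24616 + (-3/7 + (-96 + 21)/(-25 - 85) + 9*151) = -24616 + (-3/7 - 75/(-110) + 1359) = -24616 + (-3/7 - 75*(-1/110) + 1359) = -24616 + (-3/7 + 15/22 + 1359) = -24616 + 209325/154 = -3581539/154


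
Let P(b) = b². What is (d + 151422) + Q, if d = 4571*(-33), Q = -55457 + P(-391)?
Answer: 98003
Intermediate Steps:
Q = 97424 (Q = -55457 + (-391)² = -55457 + 152881 = 97424)
d = -150843
(d + 151422) + Q = (-150843 + 151422) + 97424 = 579 + 97424 = 98003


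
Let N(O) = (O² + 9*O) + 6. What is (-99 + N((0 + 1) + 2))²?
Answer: 3249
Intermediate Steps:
N(O) = 6 + O² + 9*O
(-99 + N((0 + 1) + 2))² = (-99 + (6 + ((0 + 1) + 2)² + 9*((0 + 1) + 2)))² = (-99 + (6 + (1 + 2)² + 9*(1 + 2)))² = (-99 + (6 + 3² + 9*3))² = (-99 + (6 + 9 + 27))² = (-99 + 42)² = (-57)² = 3249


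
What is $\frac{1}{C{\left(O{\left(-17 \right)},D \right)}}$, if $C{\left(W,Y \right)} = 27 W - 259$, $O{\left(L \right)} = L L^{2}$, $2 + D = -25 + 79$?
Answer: $- \frac{1}{132910} \approx -7.5239 \cdot 10^{-6}$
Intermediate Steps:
$D = 52$ ($D = -2 + \left(-25 + 79\right) = -2 + 54 = 52$)
$O{\left(L \right)} = L^{3}$
$C{\left(W,Y \right)} = -259 + 27 W$
$\frac{1}{C{\left(O{\left(-17 \right)},D \right)}} = \frac{1}{-259 + 27 \left(-17\right)^{3}} = \frac{1}{-259 + 27 \left(-4913\right)} = \frac{1}{-259 - 132651} = \frac{1}{-132910} = - \frac{1}{132910}$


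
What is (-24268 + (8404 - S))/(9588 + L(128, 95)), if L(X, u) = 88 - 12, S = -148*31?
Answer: -2819/2416 ≈ -1.1668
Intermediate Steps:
S = -4588
L(X, u) = 76
(-24268 + (8404 - S))/(9588 + L(128, 95)) = (-24268 + (8404 - 1*(-4588)))/(9588 + 76) = (-24268 + (8404 + 4588))/9664 = (-24268 + 12992)*(1/9664) = -11276*1/9664 = -2819/2416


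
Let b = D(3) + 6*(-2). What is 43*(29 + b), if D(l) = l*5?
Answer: 1376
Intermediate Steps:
D(l) = 5*l
b = 3 (b = 5*3 + 6*(-2) = 15 - 12 = 3)
43*(29 + b) = 43*(29 + 3) = 43*32 = 1376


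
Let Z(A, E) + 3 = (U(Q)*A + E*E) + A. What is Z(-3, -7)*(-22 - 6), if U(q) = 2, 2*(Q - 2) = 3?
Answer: -1036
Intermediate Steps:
Q = 7/2 (Q = 2 + (½)*3 = 2 + 3/2 = 7/2 ≈ 3.5000)
Z(A, E) = -3 + E² + 3*A (Z(A, E) = -3 + ((2*A + E*E) + A) = -3 + ((2*A + E²) + A) = -3 + ((E² + 2*A) + A) = -3 + (E² + 3*A) = -3 + E² + 3*A)
Z(-3, -7)*(-22 - 6) = (-3 + (-7)² + 3*(-3))*(-22 - 6) = (-3 + 49 - 9)*(-28) = 37*(-28) = -1036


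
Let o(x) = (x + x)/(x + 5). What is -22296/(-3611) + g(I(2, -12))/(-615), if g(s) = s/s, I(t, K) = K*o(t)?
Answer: 13708429/2220765 ≈ 6.1728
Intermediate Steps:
o(x) = 2*x/(5 + x) (o(x) = (2*x)/(5 + x) = 2*x/(5 + x))
I(t, K) = 2*K*t/(5 + t) (I(t, K) = K*(2*t/(5 + t)) = 2*K*t/(5 + t))
g(s) = 1
-22296/(-3611) + g(I(2, -12))/(-615) = -22296/(-3611) + 1/(-615) = -22296*(-1/3611) + 1*(-1/615) = 22296/3611 - 1/615 = 13708429/2220765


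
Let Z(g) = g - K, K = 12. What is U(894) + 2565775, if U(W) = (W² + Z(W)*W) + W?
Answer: 4154413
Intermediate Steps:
Z(g) = -12 + g (Z(g) = g - 1*12 = g - 12 = -12 + g)
U(W) = W + W² + W*(-12 + W) (U(W) = (W² + (-12 + W)*W) + W = (W² + W*(-12 + W)) + W = W + W² + W*(-12 + W))
U(894) + 2565775 = 894*(-11 + 2*894) + 2565775 = 894*(-11 + 1788) + 2565775 = 894*1777 + 2565775 = 1588638 + 2565775 = 4154413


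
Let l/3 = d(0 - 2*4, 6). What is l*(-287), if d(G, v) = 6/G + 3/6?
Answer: 861/4 ≈ 215.25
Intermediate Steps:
d(G, v) = ½ + 6/G (d(G, v) = 6/G + 3*(⅙) = 6/G + ½ = ½ + 6/G)
l = -¾ (l = 3*((12 + (0 - 2*4))/(2*(0 - 2*4))) = 3*((12 + (0 - 8))/(2*(0 - 8))) = 3*((½)*(12 - 8)/(-8)) = 3*((½)*(-⅛)*4) = 3*(-¼) = -¾ ≈ -0.75000)
l*(-287) = -¾*(-287) = 861/4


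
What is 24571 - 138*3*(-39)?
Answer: 40717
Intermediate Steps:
24571 - 138*3*(-39) = 24571 - 414*(-39) = 24571 - 1*(-16146) = 24571 + 16146 = 40717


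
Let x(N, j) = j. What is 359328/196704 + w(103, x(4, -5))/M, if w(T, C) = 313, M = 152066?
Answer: 569824375/311583234 ≈ 1.8288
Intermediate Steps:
359328/196704 + w(103, x(4, -5))/M = 359328/196704 + 313/152066 = 359328*(1/196704) + 313*(1/152066) = 3743/2049 + 313/152066 = 569824375/311583234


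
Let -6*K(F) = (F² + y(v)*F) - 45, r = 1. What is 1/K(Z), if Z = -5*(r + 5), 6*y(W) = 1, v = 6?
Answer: -3/425 ≈ -0.0070588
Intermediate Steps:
y(W) = ⅙ (y(W) = (⅙)*1 = ⅙)
Z = -30 (Z = -5*(1 + 5) = -5*6 = -30)
K(F) = 15/2 - F²/6 - F/36 (K(F) = -((F² + F/6) - 45)/6 = -(-45 + F² + F/6)/6 = 15/2 - F²/6 - F/36)
1/K(Z) = 1/(15/2 - ⅙*(-30)² - 1/36*(-30)) = 1/(15/2 - ⅙*900 + ⅚) = 1/(15/2 - 150 + ⅚) = 1/(-425/3) = -3/425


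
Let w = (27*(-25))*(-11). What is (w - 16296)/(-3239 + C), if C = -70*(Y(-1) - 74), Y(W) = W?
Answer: -8871/2011 ≈ -4.4112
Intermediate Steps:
w = 7425 (w = -675*(-11) = 7425)
C = 5250 (C = -70*(-1 - 74) = -70*(-75) = 5250)
(w - 16296)/(-3239 + C) = (7425 - 16296)/(-3239 + 5250) = -8871/2011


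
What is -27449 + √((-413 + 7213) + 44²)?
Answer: -27449 + 4*√546 ≈ -27356.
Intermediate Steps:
-27449 + √((-413 + 7213) + 44²) = -27449 + √(6800 + 1936) = -27449 + √8736 = -27449 + 4*√546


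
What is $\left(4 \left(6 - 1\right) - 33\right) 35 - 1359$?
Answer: $-1814$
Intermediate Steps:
$\left(4 \left(6 - 1\right) - 33\right) 35 - 1359 = \left(4 \cdot 5 - 33\right) 35 - 1359 = \left(20 - 33\right) 35 - 1359 = \left(-13\right) 35 - 1359 = -455 - 1359 = -1814$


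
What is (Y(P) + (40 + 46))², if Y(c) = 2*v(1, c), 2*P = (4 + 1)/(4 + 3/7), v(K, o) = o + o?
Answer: 7485696/961 ≈ 7789.5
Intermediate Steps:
v(K, o) = 2*o
P = 35/62 (P = ((4 + 1)/(4 + 3/7))/2 = (5/(4 + 3*(⅐)))/2 = (5/(4 + 3/7))/2 = (5/(31/7))/2 = (5*(7/31))/2 = (½)*(35/31) = 35/62 ≈ 0.56452)
Y(c) = 4*c (Y(c) = 2*(2*c) = 4*c)
(Y(P) + (40 + 46))² = (4*(35/62) + (40 + 46))² = (70/31 + 86)² = (2736/31)² = 7485696/961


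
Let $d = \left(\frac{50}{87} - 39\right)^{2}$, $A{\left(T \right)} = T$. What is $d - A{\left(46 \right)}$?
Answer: $\frac{10827475}{7569} \approx 1430.5$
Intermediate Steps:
$d = \frac{11175649}{7569}$ ($d = \left(50 \cdot \frac{1}{87} - 39\right)^{2} = \left(\frac{50}{87} - 39\right)^{2} = \left(- \frac{3343}{87}\right)^{2} = \frac{11175649}{7569} \approx 1476.5$)
$d - A{\left(46 \right)} = \frac{11175649}{7569} - 46 = \frac{10827475}{7569}$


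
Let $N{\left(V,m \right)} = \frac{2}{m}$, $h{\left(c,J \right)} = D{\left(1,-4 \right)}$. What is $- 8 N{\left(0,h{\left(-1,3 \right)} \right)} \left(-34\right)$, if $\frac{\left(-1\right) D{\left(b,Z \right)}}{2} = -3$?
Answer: $\frac{272}{3} \approx 90.667$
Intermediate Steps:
$D{\left(b,Z \right)} = 6$ ($D{\left(b,Z \right)} = \left(-2\right) \left(-3\right) = 6$)
$h{\left(c,J \right)} = 6$
$- 8 N{\left(0,h{\left(-1,3 \right)} \right)} \left(-34\right) = - 8 \cdot \frac{2}{6} \left(-34\right) = - 8 \cdot 2 \cdot \frac{1}{6} \left(-34\right) = \left(-8\right) \frac{1}{3} \left(-34\right) = \left(- \frac{8}{3}\right) \left(-34\right) = \frac{272}{3}$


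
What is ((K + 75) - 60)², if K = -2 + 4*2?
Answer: 441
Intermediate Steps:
K = 6 (K = -2 + 8 = 6)
((K + 75) - 60)² = ((6 + 75) - 60)² = (81 - 60)² = 21² = 441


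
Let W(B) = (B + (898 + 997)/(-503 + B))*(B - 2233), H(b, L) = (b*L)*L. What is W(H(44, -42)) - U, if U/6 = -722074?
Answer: 451516758803821/77113 ≈ 5.8553e+9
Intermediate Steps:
U = -4332444 (U = 6*(-722074) = -4332444)
H(b, L) = b*L² (H(b, L) = (L*b)*L = b*L²)
W(B) = (-2233 + B)*(B + 1895/(-503 + B)) (W(B) = (B + 1895/(-503 + B))*(-2233 + B) = (-2233 + B)*(B + 1895/(-503 + B)))
W(H(44, -42)) - U = (-4231535 + (44*(-42)²)³ - 2736*(44*(-42)²)² + 1125094*(44*(-42)²))/(-503 + 44*(-42)²) - 1*(-4332444) = (-4231535 + (44*1764)³ - 2736*(44*1764)² + 1125094*(44*1764))/(-503 + 44*1764) + 4332444 = (-4231535 + 77616³ - 2736*77616² + 1125094*77616)/(-503 + 77616) + 4332444 = (-4231535 + 467577680080896 - 2736*6024243456 + 87325295904)/77113 + 4332444 = (-4231535 + 467577680080896 - 16482330095616 + 87325295904)/77113 + 4332444 = (1/77113)*451182671049649 + 4332444 = 451182671049649/77113 + 4332444 = 451516758803821/77113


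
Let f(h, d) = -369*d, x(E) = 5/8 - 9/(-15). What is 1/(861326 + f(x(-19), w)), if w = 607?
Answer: 1/637343 ≈ 1.5690e-6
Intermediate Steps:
x(E) = 49/40 (x(E) = 5*(⅛) - 9*(-1/15) = 5/8 + ⅗ = 49/40)
1/(861326 + f(x(-19), w)) = 1/(861326 - 369*607) = 1/(861326 - 223983) = 1/637343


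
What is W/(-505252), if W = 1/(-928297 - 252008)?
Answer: 1/596351461860 ≈ 1.6769e-12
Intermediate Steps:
W = -1/1180305 (W = 1/(-1180305) = -1/1180305 ≈ -8.4724e-7)
W/(-505252) = -1/1180305/(-505252) = -1/1180305*(-1/505252) = 1/596351461860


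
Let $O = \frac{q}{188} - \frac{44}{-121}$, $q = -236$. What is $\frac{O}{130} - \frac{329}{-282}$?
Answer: $\frac{116926}{100815} \approx 1.1598$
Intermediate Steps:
$O = - \frac{461}{517}$ ($O = - \frac{236}{188} - \frac{44}{-121} = \left(-236\right) \frac{1}{188} - - \frac{4}{11} = - \frac{59}{47} + \frac{4}{11} = - \frac{461}{517} \approx -0.89168$)
$\frac{O}{130} - \frac{329}{-282} = - \frac{461}{517 \cdot 130} - \frac{329}{-282} = \left(- \frac{461}{517}\right) \frac{1}{130} - - \frac{7}{6} = - \frac{461}{67210} + \frac{7}{6} = \frac{116926}{100815}$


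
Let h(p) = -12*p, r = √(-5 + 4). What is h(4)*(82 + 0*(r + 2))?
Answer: -3936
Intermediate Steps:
r = I (r = √(-1) = I ≈ 1.0*I)
h(4)*(82 + 0*(r + 2)) = (-12*4)*(82 + 0*(I + 2)) = -48*(82 + 0*(2 + I)) = -48*(82 + 0) = -48*82 = -3936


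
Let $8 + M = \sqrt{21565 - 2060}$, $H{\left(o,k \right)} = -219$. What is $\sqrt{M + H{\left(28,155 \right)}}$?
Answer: $\sqrt{-227 + \sqrt{19505}} \approx 9.3456 i$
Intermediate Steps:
$M = -8 + \sqrt{19505}$ ($M = -8 + \sqrt{21565 - 2060} = -8 + \sqrt{19505} \approx 131.66$)
$\sqrt{M + H{\left(28,155 \right)}} = \sqrt{\left(-8 + \sqrt{19505}\right) - 219} = \sqrt{-227 + \sqrt{19505}}$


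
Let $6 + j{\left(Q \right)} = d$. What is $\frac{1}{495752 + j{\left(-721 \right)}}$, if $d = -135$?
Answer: $\frac{1}{495611} \approx 2.0177 \cdot 10^{-6}$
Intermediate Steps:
$j{\left(Q \right)} = -141$ ($j{\left(Q \right)} = -6 - 135 = -141$)
$\frac{1}{495752 + j{\left(-721 \right)}} = \frac{1}{495752 - 141} = \frac{1}{495611}$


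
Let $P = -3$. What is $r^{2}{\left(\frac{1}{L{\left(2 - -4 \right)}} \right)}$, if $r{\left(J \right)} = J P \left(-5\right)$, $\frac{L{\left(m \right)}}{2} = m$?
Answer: $\frac{25}{16} \approx 1.5625$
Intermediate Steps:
$L{\left(m \right)} = 2 m$
$r{\left(J \right)} = 15 J$ ($r{\left(J \right)} = J \left(-3\right) \left(-5\right) = - 3 J \left(-5\right) = 15 J$)
$r^{2}{\left(\frac{1}{L{\left(2 - -4 \right)}} \right)} = \left(\frac{15}{2 \left(2 - -4\right)}\right)^{2} = \left(\frac{15}{2 \left(2 + 4\right)}\right)^{2} = \left(\frac{15}{2 \cdot 6}\right)^{2} = \left(\frac{15}{12}\right)^{2} = \left(15 \cdot \frac{1}{12}\right)^{2} = \left(\frac{5}{4}\right)^{2} = \frac{25}{16}$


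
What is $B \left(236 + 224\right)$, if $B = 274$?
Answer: $126040$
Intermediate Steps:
$B \left(236 + 224\right) = 274 \left(236 + 224\right) = 274 \cdot 460 = 126040$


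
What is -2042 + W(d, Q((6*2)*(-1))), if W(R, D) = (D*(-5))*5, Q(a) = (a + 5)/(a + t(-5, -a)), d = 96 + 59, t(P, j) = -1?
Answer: -26721/13 ≈ -2055.5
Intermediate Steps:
d = 155
Q(a) = (5 + a)/(-1 + a) (Q(a) = (a + 5)/(a - 1) = (5 + a)/(-1 + a))
W(R, D) = -25*D (W(R, D) = -5*D*5 = -25*D)
-2042 + W(d, Q((6*2)*(-1))) = -2042 - 25*(5 + (6*2)*(-1))/(-1 + (6*2)*(-1)) = -2042 - 25*(5 + 12*(-1))/(-1 + 12*(-1)) = -2042 - 25*(5 - 12)/(-1 - 12) = -2042 - 25*(-7)/(-13) = -2042 - (-25)*(-7)/13 = -2042 - 25*7/13 = -2042 - 175/13 = -26721/13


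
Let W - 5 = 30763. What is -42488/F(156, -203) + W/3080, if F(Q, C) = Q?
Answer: -3939476/15015 ≈ -262.37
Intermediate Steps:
W = 30768 (W = 5 + 30763 = 30768)
-42488/F(156, -203) + W/3080 = -42488/156 + 30768/3080 = -42488*1/156 + 30768*(1/3080) = -10622/39 + 3846/385 = -3939476/15015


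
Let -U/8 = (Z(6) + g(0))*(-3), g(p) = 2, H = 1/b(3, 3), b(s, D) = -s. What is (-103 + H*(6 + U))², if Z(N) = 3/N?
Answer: 15625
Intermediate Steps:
H = -⅓ (H = 1/(-1*3) = 1/(-3) = -⅓ ≈ -0.33333)
U = 60 (U = -8*(3/6 + 2)*(-3) = -8*(3*(⅙) + 2)*(-3) = -8*(½ + 2)*(-3) = -20*(-3) = -8*(-15/2) = 60)
(-103 + H*(6 + U))² = (-103 - (6 + 60)/3)² = (-103 - ⅓*66)² = (-103 - 22)² = (-125)² = 15625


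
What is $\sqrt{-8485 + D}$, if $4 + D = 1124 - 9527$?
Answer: $2 i \sqrt{4223} \approx 129.97 i$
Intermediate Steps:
$D = -8407$ ($D = -4 + \left(1124 - 9527\right) = -4 - 8403 = -8407$)
$\sqrt{-8485 + D} = \sqrt{-8485 - 8407} = \sqrt{-16892} = 2 i \sqrt{4223}$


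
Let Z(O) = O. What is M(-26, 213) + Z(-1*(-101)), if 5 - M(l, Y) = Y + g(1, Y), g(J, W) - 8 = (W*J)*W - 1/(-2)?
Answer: -90969/2 ≈ -45485.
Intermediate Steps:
g(J, W) = 17/2 + J*W² (g(J, W) = 8 + ((W*J)*W - 1/(-2)) = 8 + ((J*W)*W - 1*(-½)) = 8 + (J*W² + ½) = 8 + (½ + J*W²) = 17/2 + J*W²)
M(l, Y) = -7/2 - Y - Y² (M(l, Y) = 5 - (Y + (17/2 + 1*Y²)) = 5 - (Y + (17/2 + Y²)) = 5 - (17/2 + Y + Y²) = 5 + (-17/2 - Y - Y²) = -7/2 - Y - Y²)
M(-26, 213) + Z(-1*(-101)) = (-7/2 - 1*213 - 1*213²) - 1*(-101) = (-7/2 - 213 - 1*45369) + 101 = (-7/2 - 213 - 45369) + 101 = -91171/2 + 101 = -90969/2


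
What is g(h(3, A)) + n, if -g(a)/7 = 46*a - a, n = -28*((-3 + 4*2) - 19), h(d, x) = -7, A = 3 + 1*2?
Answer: 2597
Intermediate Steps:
A = 5 (A = 3 + 2 = 5)
n = 392 (n = -28*((-3 + 8) - 19) = -28*(5 - 19) = -28*(-14) = 392)
g(a) = -315*a (g(a) = -7*(46*a - a) = -315*a)
g(h(3, A)) + n = -315*(-7) + 392 = 2205 + 392 = 2597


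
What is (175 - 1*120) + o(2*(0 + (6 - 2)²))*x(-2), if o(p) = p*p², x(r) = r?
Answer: -65481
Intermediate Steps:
o(p) = p³
(175 - 1*120) + o(2*(0 + (6 - 2)²))*x(-2) = (175 - 1*120) + (2*(0 + (6 - 2)²))³*(-2) = (175 - 120) + (2*(0 + 4²))³*(-2) = 55 + (2*(0 + 16))³*(-2) = 55 + (2*16)³*(-2) = 55 + 32³*(-2) = 55 + 32768*(-2) = 55 - 65536 = -65481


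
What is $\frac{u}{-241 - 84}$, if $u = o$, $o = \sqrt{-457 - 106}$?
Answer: $- \frac{i \sqrt{563}}{325} \approx - 0.073008 i$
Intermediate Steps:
$o = i \sqrt{563}$ ($o = \sqrt{-563} = i \sqrt{563} \approx 23.728 i$)
$u = i \sqrt{563} \approx 23.728 i$
$\frac{u}{-241 - 84} = \frac{i \sqrt{563}}{-241 - 84} = \frac{i \sqrt{563}}{-325} = i \sqrt{563} \left(- \frac{1}{325}\right) = - \frac{i \sqrt{563}}{325}$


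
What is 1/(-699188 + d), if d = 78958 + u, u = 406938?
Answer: -1/213292 ≈ -4.6884e-6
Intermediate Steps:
d = 485896 (d = 78958 + 406938 = 485896)
1/(-699188 + d) = 1/(-699188 + 485896) = 1/(-213292) = -1/213292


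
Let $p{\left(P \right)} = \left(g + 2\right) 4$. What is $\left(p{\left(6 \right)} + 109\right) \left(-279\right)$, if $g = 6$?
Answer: $-39339$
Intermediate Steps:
$p{\left(P \right)} = 32$ ($p{\left(P \right)} = \left(6 + 2\right) 4 = 8 \cdot 4 = 32$)
$\left(p{\left(6 \right)} + 109\right) \left(-279\right) = \left(32 + 109\right) \left(-279\right) = 141 \left(-279\right) = -39339$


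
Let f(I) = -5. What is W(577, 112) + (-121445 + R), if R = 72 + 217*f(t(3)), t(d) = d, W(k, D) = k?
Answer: -121881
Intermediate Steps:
R = -1013 (R = 72 + 217*(-5) = 72 - 1085 = -1013)
W(577, 112) + (-121445 + R) = 577 + (-121445 - 1013) = 577 - 122458 = -121881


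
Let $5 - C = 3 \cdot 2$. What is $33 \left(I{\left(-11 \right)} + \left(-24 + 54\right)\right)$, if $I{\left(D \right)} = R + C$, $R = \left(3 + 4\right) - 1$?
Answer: $1155$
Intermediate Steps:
$R = 6$ ($R = 7 - 1 = 6$)
$C = -1$ ($C = 5 - 3 \cdot 2 = 5 - 6 = -1$)
$I{\left(D \right)} = 5$ ($I{\left(D \right)} = 6 - 1 = 5$)
$33 \left(I{\left(-11 \right)} + \left(-24 + 54\right)\right) = 33 \left(5 + \left(-24 + 54\right)\right) = 33 \left(5 + 30\right) = 33 \cdot 35 = 1155$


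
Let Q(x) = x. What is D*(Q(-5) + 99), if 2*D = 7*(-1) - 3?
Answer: -470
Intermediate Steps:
D = -5 (D = (7*(-1) - 3)/2 = (-7 - 3)/2 = (1/2)*(-10) = -5)
D*(Q(-5) + 99) = -5*(-5 + 99) = -5*94 = -470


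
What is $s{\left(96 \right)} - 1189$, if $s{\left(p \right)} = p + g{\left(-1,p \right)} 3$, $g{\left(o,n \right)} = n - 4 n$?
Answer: $-1957$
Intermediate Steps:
$g{\left(o,n \right)} = - 3 n$
$s{\left(p \right)} = - 8 p$ ($s{\left(p \right)} = p + - 3 p 3 = p - 9 p = - 8 p$)
$s{\left(96 \right)} - 1189 = \left(-8\right) 96 - 1189 = -768 - 1189 = -1957$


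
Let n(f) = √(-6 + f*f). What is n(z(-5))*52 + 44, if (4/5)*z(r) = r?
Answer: 343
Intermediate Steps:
z(r) = 5*r/4
n(f) = √(-6 + f²)
n(z(-5))*52 + 44 = √(-6 + ((5/4)*(-5))²)*52 + 44 = √(-6 + (-25/4)²)*52 + 44 = √(-6 + 625/16)*52 + 44 = √(529/16)*52 + 44 = (23/4)*52 + 44 = 299 + 44 = 343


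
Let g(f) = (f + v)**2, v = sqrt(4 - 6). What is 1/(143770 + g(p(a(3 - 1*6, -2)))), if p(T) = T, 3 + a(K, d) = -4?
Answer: I/(14*sqrt(2) + 143817*I) ≈ 6.9533e-6 + 9.5724e-10*I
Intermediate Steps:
a(K, d) = -7 (a(K, d) = -3 - 4 = -7)
v = I*sqrt(2) (v = sqrt(-2) = I*sqrt(2) ≈ 1.4142*I)
g(f) = (f + I*sqrt(2))**2
1/(143770 + g(p(a(3 - 1*6, -2)))) = 1/(143770 + (-7 + I*sqrt(2))**2)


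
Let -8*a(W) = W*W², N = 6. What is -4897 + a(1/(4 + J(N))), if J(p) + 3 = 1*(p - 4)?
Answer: -1057753/216 ≈ -4897.0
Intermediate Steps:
J(p) = -7 + p (J(p) = -3 + 1*(p - 4) = -3 + 1*(-4 + p) = -3 + (-4 + p) = -7 + p)
a(W) = -W³/8 (a(W) = -W*W²/8 = -W³/8)
-4897 + a(1/(4 + J(N))) = -4897 - 1/(8*(4 + (-7 + 6))³) = -4897 - 1/(8*(4 - 1)³) = -4897 - (1/3)³/8 = -4897 - (⅓)³/8 = -4897 - ⅛*1/27 = -4897 - 1/216 = -1057753/216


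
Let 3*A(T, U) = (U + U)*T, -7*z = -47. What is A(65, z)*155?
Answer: 947050/21 ≈ 45098.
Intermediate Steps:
z = 47/7 (z = -1/7*(-47) = 47/7 ≈ 6.7143)
A(T, U) = 2*T*U/3 (A(T, U) = ((U + U)*T)/3 = ((2*U)*T)/3 = (2*T*U)/3 = 2*T*U/3)
A(65, z)*155 = ((2/3)*65*(47/7))*155 = (6110/21)*155 = 947050/21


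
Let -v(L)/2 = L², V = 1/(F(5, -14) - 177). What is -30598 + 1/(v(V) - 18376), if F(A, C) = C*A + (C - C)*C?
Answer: -34303460269837/1121101386 ≈ -30598.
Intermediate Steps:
F(A, C) = A*C (F(A, C) = A*C + 0*C = A*C + 0 = A*C)
V = -1/247 (V = 1/(5*(-14) - 177) = 1/(-70 - 177) = 1/(-247) = -1/247 ≈ -0.0040486)
v(L) = -2*L²
-30598 + 1/(v(V) - 18376) = -30598 + 1/(-2*(-1/247)² - 18376) = -30598 + 1/(-2*1/61009 - 18376) = -30598 + 1/(-2/61009 - 18376) = -30598 + 1/(-1121101386/61009) = -30598 - 61009/1121101386 = -34303460269837/1121101386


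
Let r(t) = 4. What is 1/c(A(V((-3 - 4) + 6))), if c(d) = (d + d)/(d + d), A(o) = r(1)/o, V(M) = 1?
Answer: 1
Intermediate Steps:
A(o) = 4/o
c(d) = 1 (c(d) = (2*d)/((2*d)) = (2*d)*(1/(2*d)) = 1)
1/c(A(V((-3 - 4) + 6))) = 1/1 = 1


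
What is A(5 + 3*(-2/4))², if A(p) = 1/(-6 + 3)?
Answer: ⅑ ≈ 0.11111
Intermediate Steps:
A(p) = -⅓ (A(p) = 1/(-3) = -⅓)
A(5 + 3*(-2/4))² = (-⅓)² = ⅑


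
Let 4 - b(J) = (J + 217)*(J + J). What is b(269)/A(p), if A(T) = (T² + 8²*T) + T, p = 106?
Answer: -130732/9063 ≈ -14.425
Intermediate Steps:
A(T) = T² + 65*T (A(T) = (T² + 64*T) + T = T² + 65*T)
b(J) = 4 - 2*J*(217 + J) (b(J) = 4 - (J + 217)*(J + J) = 4 - (217 + J)*2*J = 4 - 2*J*(217 + J))
b(269)/A(p) = (4 - 434*269 - 2*269²)/((106*(65 + 106))) = (4 - 116746 - 2*72361)/((106*171)) = (4 - 116746 - 144722)/18126 = -261464*1/18126 = -130732/9063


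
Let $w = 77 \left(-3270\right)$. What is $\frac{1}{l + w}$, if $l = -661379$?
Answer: $- \frac{1}{913169} \approx -1.0951 \cdot 10^{-6}$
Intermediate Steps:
$w = -251790$
$\frac{1}{l + w} = \frac{1}{-661379 - 251790} = \frac{1}{-913169} = - \frac{1}{913169}$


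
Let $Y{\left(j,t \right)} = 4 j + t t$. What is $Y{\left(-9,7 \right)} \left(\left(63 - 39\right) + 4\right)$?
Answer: $364$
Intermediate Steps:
$Y{\left(j,t \right)} = t^{2} + 4 j$ ($Y{\left(j,t \right)} = 4 j + t^{2} = t^{2} + 4 j$)
$Y{\left(-9,7 \right)} \left(\left(63 - 39\right) + 4\right) = \left(7^{2} + 4 \left(-9\right)\right) \left(\left(63 - 39\right) + 4\right) = \left(49 - 36\right) \left(24 + 4\right) = 13 \cdot 28 = 364$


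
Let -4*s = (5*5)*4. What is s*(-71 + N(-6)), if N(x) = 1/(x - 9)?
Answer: 5330/3 ≈ 1776.7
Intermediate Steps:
s = -25 (s = -5*5*4/4 = -25*4/4 = -¼*100 = -25)
N(x) = 1/(-9 + x)
s*(-71 + N(-6)) = -25*(-71 + 1/(-9 - 6)) = -25*(-71 + 1/(-15)) = -25*(-71 - 1/15) = -25*(-1066/15) = 5330/3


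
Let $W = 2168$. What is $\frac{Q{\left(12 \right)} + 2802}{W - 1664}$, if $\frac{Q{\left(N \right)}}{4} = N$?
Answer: $\frac{475}{84} \approx 5.6548$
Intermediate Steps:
$Q{\left(N \right)} = 4 N$
$\frac{Q{\left(12 \right)} + 2802}{W - 1664} = \frac{4 \cdot 12 + 2802}{2168 - 1664} = \frac{48 + 2802}{504} = 2850 \cdot \frac{1}{504} = \frac{475}{84}$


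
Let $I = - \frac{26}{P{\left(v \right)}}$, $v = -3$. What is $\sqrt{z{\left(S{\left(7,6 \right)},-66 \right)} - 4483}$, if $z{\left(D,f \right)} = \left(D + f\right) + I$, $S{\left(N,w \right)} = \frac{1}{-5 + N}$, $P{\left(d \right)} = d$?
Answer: $\frac{i \sqrt{163434}}{6} \approx 67.378 i$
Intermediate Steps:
$I = \frac{26}{3}$ ($I = - \frac{26}{-3} = \left(-26\right) \left(- \frac{1}{3}\right) = \frac{26}{3} \approx 8.6667$)
$z{\left(D,f \right)} = \frac{26}{3} + D + f$ ($z{\left(D,f \right)} = \left(D + f\right) + \frac{26}{3} = \frac{26}{3} + D + f$)
$\sqrt{z{\left(S{\left(7,6 \right)},-66 \right)} - 4483} = \sqrt{\left(\frac{26}{3} + \frac{1}{-5 + 7} - 66\right) - 4483} = \sqrt{\left(\frac{26}{3} + \frac{1}{2} - 66\right) - 4483} = \sqrt{- \frac{341}{6} - 4483} = \sqrt{- \frac{27239}{6}} = \frac{i \sqrt{163434}}{6}$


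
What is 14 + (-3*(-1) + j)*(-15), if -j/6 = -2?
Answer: -211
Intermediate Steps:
j = 12 (j = -6*(-2) = 12)
14 + (-3*(-1) + j)*(-15) = 14 + (-3*(-1) + 12)*(-15) = 14 + (3 + 12)*(-15) = 14 + 15*(-15) = 14 - 225 = -211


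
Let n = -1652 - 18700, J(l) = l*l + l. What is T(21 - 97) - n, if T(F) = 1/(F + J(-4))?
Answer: 1302527/64 ≈ 20352.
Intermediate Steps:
J(l) = l + l² (J(l) = l² + l = l + l²)
n = -20352
T(F) = 1/(12 + F) (T(F) = 1/(F - 4*(1 - 4)) = 1/(F - 4*(-3)) = 1/(F + 12) = 1/(12 + F))
T(21 - 97) - n = 1/(12 + (21 - 97)) - 1*(-20352) = 1/(12 - 76) + 20352 = 1/(-64) + 20352 = -1/64 + 20352 = 1302527/64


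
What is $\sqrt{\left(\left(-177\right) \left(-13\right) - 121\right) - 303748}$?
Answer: $16 i \sqrt{1178} \approx 549.15 i$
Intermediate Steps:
$\sqrt{\left(\left(-177\right) \left(-13\right) - 121\right) - 303748} = \sqrt{\left(2301 - 121\right) - 303748} = \sqrt{2180 - 303748} = \sqrt{-301568} = 16 i \sqrt{1178}$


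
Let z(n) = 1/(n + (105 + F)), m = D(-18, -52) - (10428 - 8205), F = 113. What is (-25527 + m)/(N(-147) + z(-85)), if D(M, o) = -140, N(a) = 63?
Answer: -370937/838 ≈ -442.65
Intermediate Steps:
m = -2363 (m = -140 - (10428 - 8205) = -140 - 1*2223 = -140 - 2223 = -2363)
z(n) = 1/(218 + n) (z(n) = 1/(n + (105 + 113)) = 1/(n + 218) = 1/(218 + n))
(-25527 + m)/(N(-147) + z(-85)) = (-25527 - 2363)/(63 + 1/(218 - 85)) = -27890/(63 + 1/133) = -27890/8380/133 = -27890*133/8380 = -370937/838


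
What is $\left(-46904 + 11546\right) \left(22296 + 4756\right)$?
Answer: $-956504616$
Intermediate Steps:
$\left(-46904 + 11546\right) \left(22296 + 4756\right) = \left(-35358\right) 27052 = -956504616$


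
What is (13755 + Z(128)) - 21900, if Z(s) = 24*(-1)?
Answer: -8169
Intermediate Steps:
Z(s) = -24
(13755 + Z(128)) - 21900 = (13755 - 24) - 21900 = 13731 - 21900 = -8169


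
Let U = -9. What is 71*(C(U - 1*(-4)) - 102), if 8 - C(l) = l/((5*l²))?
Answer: -166779/25 ≈ -6671.2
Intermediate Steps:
C(l) = 8 - 1/(5*l) (C(l) = 8 - l/(5*l²) = 8 - l*1/(5*l²) = 8 - 1/(5*l))
71*(C(U - 1*(-4)) - 102) = 71*((8 - 1/(5*(-9 - 1*(-4)))) - 102) = 71*((8 - 1/(5*(-9 + 4))) - 102) = 71*((8 - ⅕/(-5)) - 102) = 71*((8 - ⅕*(-⅕)) - 102) = 71*((8 + 1/25) - 102) = 71*(201/25 - 102) = 71*(-2349/25) = -166779/25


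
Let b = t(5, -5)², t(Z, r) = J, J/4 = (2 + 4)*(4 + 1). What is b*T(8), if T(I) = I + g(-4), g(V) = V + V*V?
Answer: 288000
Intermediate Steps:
J = 120 (J = 4*((2 + 4)*(4 + 1)) = 4*(6*5) = 4*30 = 120)
t(Z, r) = 120
b = 14400 (b = 120² = 14400)
g(V) = V + V²
T(I) = 12 + I (T(I) = I - 4*(1 - 4) = I - 4*(-3) = I + 12 = 12 + I)
b*T(8) = 14400*(12 + 8) = 14400*20 = 288000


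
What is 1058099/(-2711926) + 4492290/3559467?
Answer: 400785217967/459667195402 ≈ 0.87190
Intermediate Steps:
1058099/(-2711926) + 4492290/3559467 = 1058099*(-1/2711926) + 4492290*(1/3559467) = -151157/387418 + 1497430/1186489 = 400785217967/459667195402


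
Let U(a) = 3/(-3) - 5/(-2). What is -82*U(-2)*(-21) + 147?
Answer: 2730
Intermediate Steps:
U(a) = 3/2 (U(a) = 3*(-⅓) - 5*(-½) = -1 + 5/2 = 3/2)
-82*U(-2)*(-21) + 147 = -123*(-21) + 147 = -82*(-63/2) + 147 = 2583 + 147 = 2730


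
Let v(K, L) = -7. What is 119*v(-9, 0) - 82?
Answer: -915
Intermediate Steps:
119*v(-9, 0) - 82 = 119*(-7) - 82 = -833 - 82 = -915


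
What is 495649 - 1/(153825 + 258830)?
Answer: 204532038094/412655 ≈ 4.9565e+5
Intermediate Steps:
495649 - 1/(153825 + 258830) = 495649 - 1/412655 = 204532038094/412655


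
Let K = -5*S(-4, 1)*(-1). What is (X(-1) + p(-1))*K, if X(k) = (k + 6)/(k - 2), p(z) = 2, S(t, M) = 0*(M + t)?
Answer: 0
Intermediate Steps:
S(t, M) = 0
X(k) = (6 + k)/(-2 + k)
K = 0 (K = -5*0*(-1) = 0*(-1) = 0)
(X(-1) + p(-1))*K = ((6 - 1)/(-2 - 1) + 2)*0 = (5/(-3) + 2)*0 = (-1/3*5 + 2)*0 = (-5/3 + 2)*0 = (1/3)*0 = 0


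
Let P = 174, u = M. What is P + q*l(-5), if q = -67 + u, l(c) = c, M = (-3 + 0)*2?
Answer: 539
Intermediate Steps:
M = -6 (M = -3*2 = -6)
u = -6
q = -73 (q = -67 - 6 = -73)
P + q*l(-5) = 174 - 73*(-5) = 174 + 365 = 539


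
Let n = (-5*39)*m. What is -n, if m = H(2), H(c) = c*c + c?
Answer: 1170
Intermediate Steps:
H(c) = c + c**2 (H(c) = c**2 + c = c + c**2)
m = 6 (m = 2*(1 + 2) = 2*3 = 6)
n = -1170 (n = -5*39*6 = -195*6 = -1170)
-n = -1*(-1170) = 1170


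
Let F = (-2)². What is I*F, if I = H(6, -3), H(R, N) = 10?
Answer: 40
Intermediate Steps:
F = 4
I = 10
I*F = 10*4 = 40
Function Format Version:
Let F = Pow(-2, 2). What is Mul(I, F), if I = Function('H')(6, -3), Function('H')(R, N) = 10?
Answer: 40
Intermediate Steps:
F = 4
I = 10
Mul(I, F) = Mul(10, 4) = 40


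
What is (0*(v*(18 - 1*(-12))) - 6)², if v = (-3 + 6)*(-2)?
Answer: 36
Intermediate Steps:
v = -6 (v = 3*(-2) = -6)
(0*(v*(18 - 1*(-12))) - 6)² = (0*(-6*(18 - 1*(-12))) - 6)² = (0*(-6*(18 + 12)) - 6)² = (0*(-6*30) - 6)² = (0*(-180) - 6)² = (0 - 6)² = (-6)² = 36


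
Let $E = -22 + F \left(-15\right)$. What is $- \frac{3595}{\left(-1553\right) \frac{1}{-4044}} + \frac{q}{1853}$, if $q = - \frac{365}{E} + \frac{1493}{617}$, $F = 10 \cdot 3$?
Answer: $- \frac{7845353981452707}{838057925816} \approx -9361.3$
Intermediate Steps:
$F = 30$
$E = -472$ ($E = -22 + 30 \left(-15\right) = -22 - 450 = -472$)
$q = \frac{929901}{291224}$ ($q = - \frac{365}{-472} + \frac{1493}{617} = \left(-365\right) \left(- \frac{1}{472}\right) + 1493 \cdot \frac{1}{617} = \frac{365}{472} + \frac{1493}{617} = \frac{929901}{291224} \approx 3.1931$)
$- \frac{3595}{\left(-1553\right) \frac{1}{-4044}} + \frac{q}{1853} = - \frac{3595}{\left(-1553\right) \frac{1}{-4044}} + \frac{929901}{291224 \cdot 1853} = - \frac{3595}{\left(-1553\right) \left(- \frac{1}{4044}\right)} + \frac{929901}{291224} \cdot \frac{1}{1853} = - \frac{3595}{\frac{1553}{4044}} + \frac{929901}{539638072} = \left(-3595\right) \frac{4044}{1553} + \frac{929901}{539638072} = - \frac{14538180}{1553} + \frac{929901}{539638072} = - \frac{7845353981452707}{838057925816}$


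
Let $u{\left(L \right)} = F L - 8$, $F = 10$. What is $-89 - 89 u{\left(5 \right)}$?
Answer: $-3827$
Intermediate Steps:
$u{\left(L \right)} = -8 + 10 L$ ($u{\left(L \right)} = 10 L - 8 = -8 + 10 L$)
$-89 - 89 u{\left(5 \right)} = -89 - 89 \left(-8 + 10 \cdot 5\right) = -89 - 89 \left(-8 + 50\right) = -89 - 3738 = -3827$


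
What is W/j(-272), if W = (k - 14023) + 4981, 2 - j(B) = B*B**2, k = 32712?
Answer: 2367/2012365 ≈ 0.0011762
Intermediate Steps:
j(B) = 2 - B**3 (j(B) = 2 - B*B**2 = 2 - B**3)
W = 23670 (W = (32712 - 14023) + 4981 = 18689 + 4981 = 23670)
W/j(-272) = 23670/(2 - 1*(-272)**3) = 23670/(2 - 1*(-20123648)) = 23670/(2 + 20123648) = 23670/20123650 = 23670*(1/20123650) = 2367/2012365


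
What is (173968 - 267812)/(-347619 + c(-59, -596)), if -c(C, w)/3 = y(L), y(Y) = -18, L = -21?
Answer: 3236/11985 ≈ 0.27000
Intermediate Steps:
c(C, w) = 54 (c(C, w) = -3*(-18) = 54)
(173968 - 267812)/(-347619 + c(-59, -596)) = (173968 - 267812)/(-347619 + 54) = -93844/(-347565) = -93844*(-1/347565) = 3236/11985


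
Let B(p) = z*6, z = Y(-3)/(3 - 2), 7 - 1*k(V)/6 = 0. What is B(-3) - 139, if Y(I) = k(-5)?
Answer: 113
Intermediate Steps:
k(V) = 42 (k(V) = 42 - 6*0 = 42 + 0 = 42)
Y(I) = 42
z = 42 (z = 42/(3 - 2) = 42/1 = 1*42 = 42)
B(p) = 252 (B(p) = 42*6 = 252)
B(-3) - 139 = 252 - 139 = 113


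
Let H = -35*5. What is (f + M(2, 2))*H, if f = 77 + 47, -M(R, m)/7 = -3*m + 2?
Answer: -26600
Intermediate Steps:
M(R, m) = -14 + 21*m (M(R, m) = -7*(-3*m + 2) = -7*(2 - 3*m) = -14 + 21*m)
f = 124
H = -175
(f + M(2, 2))*H = (124 + (-14 + 21*2))*(-175) = (124 + (-14 + 42))*(-175) = (124 + 28)*(-175) = 152*(-175) = -26600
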